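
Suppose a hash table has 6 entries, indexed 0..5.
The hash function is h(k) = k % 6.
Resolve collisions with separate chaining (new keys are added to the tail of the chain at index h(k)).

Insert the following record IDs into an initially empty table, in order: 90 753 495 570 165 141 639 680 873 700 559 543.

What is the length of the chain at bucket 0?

2

Insert 90: h=0, bucket 0 empty → new chain.
Insert 753: h=3, bucket 3 empty → new chain.
Insert 495: h=3, bucket 3 nonempty → append to chain.
Insert 570: h=0, bucket 0 nonempty → append to chain.
Insert 165: h=3, bucket 3 nonempty → append to chain.
Insert 141: h=3, bucket 3 nonempty → append to chain.
Insert 639: h=3, bucket 3 nonempty → append to chain.
Insert 680: h=2, bucket 2 empty → new chain.
Insert 873: h=3, bucket 3 nonempty → append to chain.
Insert 700: h=4, bucket 4 empty → new chain.
Insert 559: h=1, bucket 1 empty → new chain.
Insert 543: h=3, bucket 3 nonempty → append to chain.
Final buckets:
0: 90 -> 570
1: 559
2: 680
3: 753 -> 495 -> 165 -> 141 -> 639 -> 873 -> 543
4: 700
5: ∅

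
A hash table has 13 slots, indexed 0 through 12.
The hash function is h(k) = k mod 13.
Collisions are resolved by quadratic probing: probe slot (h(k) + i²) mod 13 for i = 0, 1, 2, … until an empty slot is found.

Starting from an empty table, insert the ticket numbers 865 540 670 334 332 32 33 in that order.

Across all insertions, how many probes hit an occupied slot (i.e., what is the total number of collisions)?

10

865 hashes to 7; slot 7 is free → place at 7.
540 hashes to 7; 7 taken → place at 8.
670 hashes to 7; 7,8 taken → place at 11.
334 hashes to 9; slot 9 is free → place at 9.
332 hashes to 7; 7,8,11 taken → place at 3.
32 hashes to 6; slot 6 is free → place at 6.
33 hashes to 7; 7,8,11,3 taken → place at 10.
Table: [-, -, -, 332, -, -, 32, 865, 540, 334, 33, 670, -]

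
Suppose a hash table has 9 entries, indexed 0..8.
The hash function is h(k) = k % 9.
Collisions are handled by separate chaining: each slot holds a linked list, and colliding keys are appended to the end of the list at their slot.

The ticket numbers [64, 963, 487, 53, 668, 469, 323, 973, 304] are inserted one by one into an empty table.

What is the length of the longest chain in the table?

4

Insert 64: h=1, bucket 1 empty → new chain.
Insert 963: h=0, bucket 0 empty → new chain.
Insert 487: h=1, bucket 1 nonempty → append to chain.
Insert 53: h=8, bucket 8 empty → new chain.
Insert 668: h=2, bucket 2 empty → new chain.
Insert 469: h=1, bucket 1 nonempty → append to chain.
Insert 323: h=8, bucket 8 nonempty → append to chain.
Insert 973: h=1, bucket 1 nonempty → append to chain.
Insert 304: h=7, bucket 7 empty → new chain.
Final buckets:
0: 963
1: 64 -> 487 -> 469 -> 973
2: 668
3: ∅
4: ∅
5: ∅
6: ∅
7: 304
8: 53 -> 323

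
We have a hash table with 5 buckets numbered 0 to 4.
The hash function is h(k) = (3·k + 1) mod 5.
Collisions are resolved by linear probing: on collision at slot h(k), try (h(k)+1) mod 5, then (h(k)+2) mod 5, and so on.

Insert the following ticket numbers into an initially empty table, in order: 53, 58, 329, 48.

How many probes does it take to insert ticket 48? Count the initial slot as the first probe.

53: h=0 → slot 0
58: h=0, probe 0,1 → slot 1
329: h=3 → slot 3
48: h=0, probe 0,1,2 → slot 2
Table: [53, 58, 48, 329, .]

3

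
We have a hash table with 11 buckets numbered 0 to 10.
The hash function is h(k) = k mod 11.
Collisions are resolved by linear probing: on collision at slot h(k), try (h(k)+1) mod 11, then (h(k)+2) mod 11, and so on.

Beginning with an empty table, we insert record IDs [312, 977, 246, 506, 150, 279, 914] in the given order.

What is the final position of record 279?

6

312 hashes to 4; slot 4 is free => place at 4.
977 hashes to 9; slot 9 is free => place at 9.
246 hashes to 4; 4 taken => place at 5.
506 hashes to 0; slot 0 is free => place at 0.
150 hashes to 7; slot 7 is free => place at 7.
279 hashes to 4; 4,5 taken => place at 6.
914 hashes to 1; slot 1 is free => place at 1.
Table: [506, 914, -, -, 312, 246, 279, 150, -, 977, -]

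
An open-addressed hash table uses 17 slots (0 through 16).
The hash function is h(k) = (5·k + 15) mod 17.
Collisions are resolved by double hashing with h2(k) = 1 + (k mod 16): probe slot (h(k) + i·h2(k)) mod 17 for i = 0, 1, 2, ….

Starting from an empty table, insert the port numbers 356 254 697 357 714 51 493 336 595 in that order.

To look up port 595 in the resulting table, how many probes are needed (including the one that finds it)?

356: h=10 => slot 10
254: h=10, h2=15, probe 10,8 => slot 8
697: h=15 => slot 15
357: h=15, h2=6, probe 15,4 => slot 4
714: h=15, h2=11, probe 15,9 => slot 9
51: h=15, h2=4, probe 15,2 => slot 2
493: h=15, h2=14, probe 15,12 => slot 12
336: h=12, h2=1, probe 12,13 => slot 13
595: h=15, h2=4, probe 15,2,6 => slot 6
Table: [∅, ∅, 51, ∅, 357, ∅, 595, ∅, 254, 714, 356, ∅, 493, 336, ∅, 697, ∅]
Lookup 595: h=15, h2=4, probe 15,2,6 → found at 6.

3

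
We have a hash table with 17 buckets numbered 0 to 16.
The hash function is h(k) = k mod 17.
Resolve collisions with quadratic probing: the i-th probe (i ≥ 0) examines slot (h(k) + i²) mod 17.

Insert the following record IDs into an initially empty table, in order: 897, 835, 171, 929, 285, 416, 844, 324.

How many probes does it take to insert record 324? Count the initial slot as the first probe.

Insert 897: h=13, slot 13 empty -> index 13.
Insert 835: h=2, slot 2 empty -> index 2.
Insert 171: h=1, slot 1 empty -> index 1.
Insert 929: h=11, slot 11 empty -> index 11.
Insert 285: h=13, slot 13 occupied -> index 14.
Insert 416: h=8, slot 8 empty -> index 8.
Insert 844: h=11, slot 11 occupied -> index 12.
Insert 324: h=1, slots 1,2 occupied -> index 5.
Table: [-, 171, 835, -, -, 324, -, -, 416, -, -, 929, 844, 897, 285, -, -]

3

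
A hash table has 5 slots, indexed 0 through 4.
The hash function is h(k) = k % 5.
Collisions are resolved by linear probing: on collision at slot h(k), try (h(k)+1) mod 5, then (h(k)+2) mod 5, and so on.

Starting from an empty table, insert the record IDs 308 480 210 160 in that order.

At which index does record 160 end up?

2

308 hashes to 3; slot 3 is free → place at 3.
480 hashes to 0; slot 0 is free → place at 0.
210 hashes to 0; 0 taken → place at 1.
160 hashes to 0; 0,1 taken → place at 2.
Table: [480, 210, 160, 308, _]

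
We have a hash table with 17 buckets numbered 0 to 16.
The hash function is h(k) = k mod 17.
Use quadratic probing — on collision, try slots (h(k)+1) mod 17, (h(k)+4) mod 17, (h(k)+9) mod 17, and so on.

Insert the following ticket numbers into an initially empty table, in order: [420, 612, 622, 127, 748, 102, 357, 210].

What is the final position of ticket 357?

420 hashes to 12; slot 12 is free → place at 12.
612 hashes to 0; slot 0 is free → place at 0.
622 hashes to 10; slot 10 is free → place at 10.
127 hashes to 8; slot 8 is free → place at 8.
748 hashes to 0; 0 taken → place at 1.
102 hashes to 0; 0,1 taken → place at 4.
357 hashes to 0; 0,1,4 taken → place at 9.
210 hashes to 6; slot 6 is free → place at 6.
Table: [612, 748, -, -, 102, -, 210, -, 127, 357, 622, -, 420, -, -, -, -]

9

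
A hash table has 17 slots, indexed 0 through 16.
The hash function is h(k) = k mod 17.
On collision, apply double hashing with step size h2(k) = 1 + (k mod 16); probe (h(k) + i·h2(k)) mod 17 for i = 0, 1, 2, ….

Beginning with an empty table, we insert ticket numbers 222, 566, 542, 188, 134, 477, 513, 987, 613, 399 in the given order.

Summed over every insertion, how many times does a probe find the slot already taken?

8

222: h=1 -> slot 1
566: h=5 -> slot 5
542: h=15 -> slot 15
188: h=1, h2=13, probe 1,14 -> slot 14
134: h=15, h2=7, probe 15,5,12 -> slot 12
477: h=1, h2=14, probe 1,15,12,9 -> slot 9
513: h=3 -> slot 3
987: h=1, h2=12, probe 1,13 -> slot 13
613: h=1, h2=6, probe 1,7 -> slot 7
399: h=8 -> slot 8
Table: [—, 222, —, 513, —, 566, —, 613, 399, 477, —, —, 134, 987, 188, 542, —]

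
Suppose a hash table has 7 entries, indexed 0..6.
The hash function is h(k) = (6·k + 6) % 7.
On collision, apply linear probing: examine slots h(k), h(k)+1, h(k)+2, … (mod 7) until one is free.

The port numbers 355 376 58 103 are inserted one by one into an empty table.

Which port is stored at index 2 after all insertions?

376

Insert 355: h=1, slot 1 empty → index 1.
Insert 376: h=1, slot 1 occupied → index 2.
Insert 58: h=4, slot 4 empty → index 4.
Insert 103: h=1, slots 1,2 occupied → index 3.
Table: [_, 355, 376, 103, 58, _, _]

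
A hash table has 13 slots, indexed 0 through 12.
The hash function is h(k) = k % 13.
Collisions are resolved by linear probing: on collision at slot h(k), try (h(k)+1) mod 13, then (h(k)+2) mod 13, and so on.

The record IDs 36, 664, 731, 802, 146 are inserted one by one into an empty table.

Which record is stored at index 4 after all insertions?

146

36 hashes to 10; slot 10 is free -> place at 10.
664 hashes to 1; slot 1 is free -> place at 1.
731 hashes to 3; slot 3 is free -> place at 3.
802 hashes to 9; slot 9 is free -> place at 9.
146 hashes to 3; 3 taken -> place at 4.
Table: [-, 664, -, 731, 146, -, -, -, -, 802, 36, -, -]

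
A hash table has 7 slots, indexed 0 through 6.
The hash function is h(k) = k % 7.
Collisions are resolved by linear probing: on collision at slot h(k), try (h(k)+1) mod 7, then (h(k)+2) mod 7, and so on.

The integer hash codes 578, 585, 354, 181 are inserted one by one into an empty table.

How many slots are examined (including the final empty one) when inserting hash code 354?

578 hashes to 4; slot 4 is free => place at 4.
585 hashes to 4; 4 taken => place at 5.
354 hashes to 4; 4,5 taken => place at 6.
181 hashes to 6; 6 taken => place at 0.
Table: [181, _, _, _, 578, 585, 354]

3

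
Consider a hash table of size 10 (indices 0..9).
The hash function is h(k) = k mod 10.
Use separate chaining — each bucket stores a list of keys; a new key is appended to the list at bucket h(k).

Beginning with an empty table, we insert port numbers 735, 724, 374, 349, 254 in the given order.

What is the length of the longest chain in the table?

3

735 -> bucket 5
724 -> bucket 4
374 -> bucket 4 (collision)
349 -> bucket 9
254 -> bucket 4 (collision)
Final buckets:
0: .
1: .
2: .
3: .
4: 724 -> 374 -> 254
5: 735
6: .
7: .
8: .
9: 349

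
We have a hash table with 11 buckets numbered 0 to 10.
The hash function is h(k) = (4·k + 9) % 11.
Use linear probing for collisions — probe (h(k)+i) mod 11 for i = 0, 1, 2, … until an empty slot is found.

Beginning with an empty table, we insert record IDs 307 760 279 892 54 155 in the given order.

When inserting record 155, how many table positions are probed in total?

307 hashes to 5; slot 5 is free => place at 5.
760 hashes to 2; slot 2 is free => place at 2.
279 hashes to 3; slot 3 is free => place at 3.
892 hashes to 2; 2,3 taken => place at 4.
54 hashes to 5; 5 taken => place at 6.
155 hashes to 2; 2,3,4,5,6 taken => place at 7.
Table: [∅, ∅, 760, 279, 892, 307, 54, 155, ∅, ∅, ∅]

6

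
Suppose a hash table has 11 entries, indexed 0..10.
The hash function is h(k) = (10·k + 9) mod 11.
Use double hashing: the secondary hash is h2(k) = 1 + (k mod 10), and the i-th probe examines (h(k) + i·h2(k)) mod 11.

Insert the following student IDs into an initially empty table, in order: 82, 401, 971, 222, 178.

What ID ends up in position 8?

82 hashes to 4; slot 4 is free -> place at 4.
401 hashes to 4, h2=2; 4 taken -> place at 6.
971 hashes to 6, h2=2; 6 taken -> place at 8.
222 hashes to 7; slot 7 is free -> place at 7.
178 hashes to 7, h2=9; 7 taken -> place at 5.
Table: [-, -, -, -, 82, 178, 401, 222, 971, -, -]

971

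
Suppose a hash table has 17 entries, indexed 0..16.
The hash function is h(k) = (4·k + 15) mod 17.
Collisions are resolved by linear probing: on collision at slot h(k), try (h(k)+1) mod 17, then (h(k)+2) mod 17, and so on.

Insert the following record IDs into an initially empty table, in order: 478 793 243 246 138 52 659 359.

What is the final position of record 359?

9

Insert 478: h=6, slot 6 empty -> index 6.
Insert 793: h=8, slot 8 empty -> index 8.
Insert 243: h=1, slot 1 empty -> index 1.
Insert 246: h=13, slot 13 empty -> index 13.
Insert 138: h=6, slot 6 occupied -> index 7.
Insert 52: h=2, slot 2 empty -> index 2.
Insert 659: h=16, slot 16 empty -> index 16.
Insert 359: h=6, slots 6,7,8 occupied -> index 9.
Table: [-, 243, 52, -, -, -, 478, 138, 793, 359, -, -, -, 246, -, -, 659]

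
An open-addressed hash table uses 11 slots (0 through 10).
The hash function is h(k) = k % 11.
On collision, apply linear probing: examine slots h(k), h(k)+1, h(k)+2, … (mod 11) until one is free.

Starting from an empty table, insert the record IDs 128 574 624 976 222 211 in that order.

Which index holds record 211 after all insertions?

4

128 hashes to 7; slot 7 is free => place at 7.
574 hashes to 2; slot 2 is free => place at 2.
624 hashes to 8; slot 8 is free => place at 8.
976 hashes to 8; 8 taken => place at 9.
222 hashes to 2; 2 taken => place at 3.
211 hashes to 2; 2,3 taken => place at 4.
Table: [_, _, 574, 222, 211, _, _, 128, 624, 976, _]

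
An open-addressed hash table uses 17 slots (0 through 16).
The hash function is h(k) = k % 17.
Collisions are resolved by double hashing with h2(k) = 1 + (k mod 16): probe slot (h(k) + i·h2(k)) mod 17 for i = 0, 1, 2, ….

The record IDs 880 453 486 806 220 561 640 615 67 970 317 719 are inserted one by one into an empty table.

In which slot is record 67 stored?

15

880 hashes to 13; slot 13 is free => place at 13.
453 hashes to 11; slot 11 is free => place at 11.
486 hashes to 10; slot 10 is free => place at 10.
806 hashes to 7; slot 7 is free => place at 7.
220 hashes to 16; slot 16 is free => place at 16.
561 hashes to 0; slot 0 is free => place at 0.
640 hashes to 11, h2=1; 11 taken => place at 12.
615 hashes to 3; slot 3 is free => place at 3.
67 hashes to 16, h2=4; 16,3,7,11 taken => place at 15.
970 hashes to 1; slot 1 is free => place at 1.
317 hashes to 11, h2=14; 11 taken => place at 8.
719 hashes to 5; slot 5 is free => place at 5.
Table: [561, 970, -, 615, -, 719, -, 806, 317, -, 486, 453, 640, 880, -, 67, 220]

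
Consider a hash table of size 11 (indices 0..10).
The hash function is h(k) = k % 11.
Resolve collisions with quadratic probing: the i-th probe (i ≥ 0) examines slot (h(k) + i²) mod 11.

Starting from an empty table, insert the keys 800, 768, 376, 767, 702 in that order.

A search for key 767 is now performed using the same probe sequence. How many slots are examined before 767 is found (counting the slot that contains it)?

3

800 hashes to 8; slot 8 is free => place at 8.
768 hashes to 9; slot 9 is free => place at 9.
376 hashes to 2; slot 2 is free => place at 2.
767 hashes to 8; 8,9 taken => place at 1.
702 hashes to 9; 9 taken => place at 10.
Table: [∅, 767, 376, ∅, ∅, ∅, ∅, ∅, 800, 768, 702]
Lookup 767: h=8, probe 8,9,1 → found at 1.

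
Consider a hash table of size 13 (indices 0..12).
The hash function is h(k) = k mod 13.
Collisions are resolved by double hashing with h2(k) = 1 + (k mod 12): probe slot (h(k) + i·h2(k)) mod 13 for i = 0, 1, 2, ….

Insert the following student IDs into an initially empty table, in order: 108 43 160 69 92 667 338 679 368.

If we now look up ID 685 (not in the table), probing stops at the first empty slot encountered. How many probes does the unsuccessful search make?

2

108 hashes to 4; slot 4 is free -> place at 4.
43 hashes to 4, h2=8; 4 taken -> place at 12.
160 hashes to 4, h2=5; 4 taken -> place at 9.
69 hashes to 4, h2=10; 4 taken -> place at 1.
92 hashes to 1, h2=9; 1 taken -> place at 10.
667 hashes to 4, h2=8; 4,12 taken -> place at 7.
338 hashes to 0; slot 0 is free -> place at 0.
679 hashes to 3; slot 3 is free -> place at 3.
368 hashes to 4, h2=9; 4,0,9 taken -> place at 5.
Table: [338, 69, _, 679, 108, 368, _, 667, _, 160, 92, _, 43]
Lookup 685: h=9, h2=2, probe 9,11 → slot 11 empty, not found.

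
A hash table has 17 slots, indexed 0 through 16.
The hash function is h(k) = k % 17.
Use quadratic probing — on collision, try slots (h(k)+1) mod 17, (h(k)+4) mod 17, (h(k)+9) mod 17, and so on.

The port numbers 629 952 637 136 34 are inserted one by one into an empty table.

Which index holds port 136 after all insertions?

4

629: h=0 → slot 0
952: h=0, probe 0,1 → slot 1
637: h=8 → slot 8
136: h=0, probe 0,1,4 → slot 4
34: h=0, probe 0,1,4,9 → slot 9
Table: [629, 952, —, —, 136, —, —, —, 637, 34, —, —, —, —, —, —, —]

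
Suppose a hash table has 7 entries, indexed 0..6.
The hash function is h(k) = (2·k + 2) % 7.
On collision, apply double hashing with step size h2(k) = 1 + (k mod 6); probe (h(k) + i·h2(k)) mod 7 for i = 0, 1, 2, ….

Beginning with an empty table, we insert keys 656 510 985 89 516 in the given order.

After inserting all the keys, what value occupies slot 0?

510

656: h=5 → slot 5
510: h=0 → slot 0
985: h=5, h2=2, probe 5,0,2 → slot 2
89: h=5, h2=6, probe 5,4 → slot 4
516: h=5, h2=1, probe 5,6 → slot 6
Table: [510, —, 985, —, 89, 656, 516]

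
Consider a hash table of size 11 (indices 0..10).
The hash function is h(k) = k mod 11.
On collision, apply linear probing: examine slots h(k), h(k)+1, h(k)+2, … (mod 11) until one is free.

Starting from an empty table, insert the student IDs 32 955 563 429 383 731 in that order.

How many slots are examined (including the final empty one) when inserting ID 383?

4

32 hashes to 10; slot 10 is free → place at 10.
955 hashes to 9; slot 9 is free → place at 9.
563 hashes to 2; slot 2 is free → place at 2.
429 hashes to 0; slot 0 is free → place at 0.
383 hashes to 9; 9,10,0 taken → place at 1.
731 hashes to 5; slot 5 is free → place at 5.
Table: [429, 383, 563, ∅, ∅, 731, ∅, ∅, ∅, 955, 32]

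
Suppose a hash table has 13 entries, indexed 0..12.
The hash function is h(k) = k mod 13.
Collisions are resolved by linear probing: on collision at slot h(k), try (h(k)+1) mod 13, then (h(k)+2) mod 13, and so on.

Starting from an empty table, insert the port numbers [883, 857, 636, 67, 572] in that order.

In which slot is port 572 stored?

883: h=12 => slot 12
857: h=12, probe 12,0 => slot 0
636: h=12, probe 12,0,1 => slot 1
67: h=2 => slot 2
572: h=0, probe 0,1,2,3 => slot 3
Table: [857, 636, 67, 572, ∅, ∅, ∅, ∅, ∅, ∅, ∅, ∅, 883]

3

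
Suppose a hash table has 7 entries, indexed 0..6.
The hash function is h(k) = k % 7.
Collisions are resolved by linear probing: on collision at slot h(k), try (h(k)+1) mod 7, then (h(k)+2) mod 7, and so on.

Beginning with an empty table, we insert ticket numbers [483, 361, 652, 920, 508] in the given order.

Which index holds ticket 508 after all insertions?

5

483 hashes to 0; slot 0 is free => place at 0.
361 hashes to 4; slot 4 is free => place at 4.
652 hashes to 1; slot 1 is free => place at 1.
920 hashes to 3; slot 3 is free => place at 3.
508 hashes to 4; 4 taken => place at 5.
Table: [483, 652, ., 920, 361, 508, .]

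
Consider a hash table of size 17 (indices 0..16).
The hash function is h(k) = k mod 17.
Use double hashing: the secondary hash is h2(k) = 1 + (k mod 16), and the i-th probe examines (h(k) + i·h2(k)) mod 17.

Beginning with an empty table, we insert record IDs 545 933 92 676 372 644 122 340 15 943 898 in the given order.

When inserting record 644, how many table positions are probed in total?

3

Insert 545: h=1, slot 1 empty → index 1.
Insert 933: h=15, slot 15 empty → index 15.
Insert 92: h=7, slot 7 empty → index 7.
Insert 676: h=13, slot 13 empty → index 13.
Insert 372: h=15, h2=5, slot 15 occupied → index 3.
Insert 644: h=15, h2=5, slots 15,3 occupied → index 8.
Insert 122: h=3, h2=11, slot 3 occupied → index 14.
Insert 340: h=0, slot 0 empty → index 0.
Insert 15: h=15, h2=16, slots 15,14,13 occupied → index 12.
Insert 943: h=8, h2=16, slots 8,7 occupied → index 6.
Insert 898: h=14, h2=3, slots 14,0,3,6 occupied → index 9.
Table: [340, 545, _, 372, _, _, 943, 92, 644, 898, _, _, 15, 676, 122, 933, _]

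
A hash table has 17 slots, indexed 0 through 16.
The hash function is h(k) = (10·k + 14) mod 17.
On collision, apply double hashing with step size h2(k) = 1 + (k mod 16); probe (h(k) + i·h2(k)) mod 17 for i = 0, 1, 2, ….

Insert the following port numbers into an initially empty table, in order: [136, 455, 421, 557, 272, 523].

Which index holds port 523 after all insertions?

10

Insert 136: h=14, slot 14 empty => index 14.
Insert 455: h=8, slot 8 empty => index 8.
Insert 421: h=8, h2=6, slots 8,14 occupied => index 3.
Insert 557: h=8, h2=14, slot 8 occupied => index 5.
Insert 272: h=14, h2=1, slot 14 occupied => index 15.
Insert 523: h=8, h2=12, slots 8,3,15 occupied => index 10.
Table: [—, —, —, 421, —, 557, —, —, 455, —, 523, —, —, —, 136, 272, —]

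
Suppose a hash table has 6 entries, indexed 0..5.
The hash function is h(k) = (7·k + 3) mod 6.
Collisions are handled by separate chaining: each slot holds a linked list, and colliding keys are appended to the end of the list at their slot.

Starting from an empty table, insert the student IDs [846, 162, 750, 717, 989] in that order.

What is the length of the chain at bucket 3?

846 → bucket 3
162 → bucket 3 (collision)
750 → bucket 3 (collision)
717 → bucket 0
989 → bucket 2
Final buckets:
0: 717
1: ∅
2: 989
3: 846 -> 162 -> 750
4: ∅
5: ∅

3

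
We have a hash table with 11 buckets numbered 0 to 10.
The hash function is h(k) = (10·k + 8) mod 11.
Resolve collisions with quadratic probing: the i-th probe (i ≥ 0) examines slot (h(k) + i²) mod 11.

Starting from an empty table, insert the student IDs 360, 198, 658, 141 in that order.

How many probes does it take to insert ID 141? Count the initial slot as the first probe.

360: h=0 → slot 0
198: h=8 → slot 8
658: h=10 → slot 10
141: h=10, probe 10,0,3 → slot 3
Table: [360, —, —, 141, —, —, —, —, 198, —, 658]

3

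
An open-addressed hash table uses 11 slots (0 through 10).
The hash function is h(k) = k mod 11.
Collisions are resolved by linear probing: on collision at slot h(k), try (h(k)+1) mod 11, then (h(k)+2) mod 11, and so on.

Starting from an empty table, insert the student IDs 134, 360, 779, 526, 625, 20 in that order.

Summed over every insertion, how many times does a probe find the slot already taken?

134 hashes to 2; slot 2 is free -> place at 2.
360 hashes to 8; slot 8 is free -> place at 8.
779 hashes to 9; slot 9 is free -> place at 9.
526 hashes to 9; 9 taken -> place at 10.
625 hashes to 9; 9,10 taken -> place at 0.
20 hashes to 9; 9,10,0 taken -> place at 1.
Table: [625, 20, 134, -, -, -, -, -, 360, 779, 526]

6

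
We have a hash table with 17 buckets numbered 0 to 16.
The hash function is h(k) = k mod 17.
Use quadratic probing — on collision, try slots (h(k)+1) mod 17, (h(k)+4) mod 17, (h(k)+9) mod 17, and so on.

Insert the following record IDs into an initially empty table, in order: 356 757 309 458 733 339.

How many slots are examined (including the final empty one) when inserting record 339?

356: h=16 => slot 16
757: h=9 => slot 9
309: h=3 => slot 3
458: h=16, probe 16,0 => slot 0
733: h=2 => slot 2
339: h=16, probe 16,0,3,8 => slot 8
Table: [458, —, 733, 309, —, —, —, —, 339, 757, —, —, —, —, —, —, 356]

4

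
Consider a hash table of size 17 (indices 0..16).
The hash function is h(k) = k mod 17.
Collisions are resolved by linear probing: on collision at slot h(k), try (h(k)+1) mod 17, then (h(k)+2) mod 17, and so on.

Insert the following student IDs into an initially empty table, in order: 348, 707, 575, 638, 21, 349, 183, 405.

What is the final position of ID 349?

Insert 348: h=8, slot 8 empty => index 8.
Insert 707: h=10, slot 10 empty => index 10.
Insert 575: h=14, slot 14 empty => index 14.
Insert 638: h=9, slot 9 empty => index 9.
Insert 21: h=4, slot 4 empty => index 4.
Insert 349: h=9, slots 9,10 occupied => index 11.
Insert 183: h=13, slot 13 empty => index 13.
Insert 405: h=14, slot 14 occupied => index 15.
Table: [∅, ∅, ∅, ∅, 21, ∅, ∅, ∅, 348, 638, 707, 349, ∅, 183, 575, 405, ∅]

11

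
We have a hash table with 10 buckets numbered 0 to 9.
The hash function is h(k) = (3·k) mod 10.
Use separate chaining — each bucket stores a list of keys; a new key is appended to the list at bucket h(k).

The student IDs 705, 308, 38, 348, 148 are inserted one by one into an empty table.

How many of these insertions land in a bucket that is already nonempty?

3

Insert 705: h=5, bucket 5 empty -> new chain.
Insert 308: h=4, bucket 4 empty -> new chain.
Insert 38: h=4, bucket 4 nonempty -> append to chain.
Insert 348: h=4, bucket 4 nonempty -> append to chain.
Insert 148: h=4, bucket 4 nonempty -> append to chain.
Final buckets:
0: _
1: _
2: _
3: _
4: 308 -> 38 -> 348 -> 148
5: 705
6: _
7: _
8: _
9: _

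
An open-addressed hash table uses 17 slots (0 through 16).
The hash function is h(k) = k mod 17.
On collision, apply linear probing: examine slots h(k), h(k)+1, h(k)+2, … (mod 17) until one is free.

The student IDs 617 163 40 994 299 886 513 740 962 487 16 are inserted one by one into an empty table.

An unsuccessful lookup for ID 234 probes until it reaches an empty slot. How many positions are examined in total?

2

617: h=5 => slot 5
163: h=10 => slot 10
40: h=6 => slot 6
994: h=8 => slot 8
299: h=10, probe 10,11 => slot 11
886: h=2 => slot 2
513: h=3 => slot 3
740: h=9 => slot 9
962: h=10, probe 10,11,12 => slot 12
487: h=11, probe 11,12,13 => slot 13
16: h=16 => slot 16
Table: [—, —, 886, 513, —, 617, 40, —, 994, 740, 163, 299, 962, 487, —, —, 16]
Lookup 234: h=13, probe 13,14 → slot 14 empty, not found.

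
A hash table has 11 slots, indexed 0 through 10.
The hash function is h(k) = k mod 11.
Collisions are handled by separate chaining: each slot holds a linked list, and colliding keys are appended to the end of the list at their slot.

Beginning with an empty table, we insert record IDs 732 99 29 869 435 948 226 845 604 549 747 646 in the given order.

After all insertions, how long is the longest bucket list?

Insert 732: h=6, bucket 6 empty -> new chain.
Insert 99: h=0, bucket 0 empty -> new chain.
Insert 29: h=7, bucket 7 empty -> new chain.
Insert 869: h=0, bucket 0 nonempty -> append to chain.
Insert 435: h=6, bucket 6 nonempty -> append to chain.
Insert 948: h=2, bucket 2 empty -> new chain.
Insert 226: h=6, bucket 6 nonempty -> append to chain.
Insert 845: h=9, bucket 9 empty -> new chain.
Insert 604: h=10, bucket 10 empty -> new chain.
Insert 549: h=10, bucket 10 nonempty -> append to chain.
Insert 747: h=10, bucket 10 nonempty -> append to chain.
Insert 646: h=8, bucket 8 empty -> new chain.
Final buckets:
0: 99 -> 869
1: ∅
2: 948
3: ∅
4: ∅
5: ∅
6: 732 -> 435 -> 226
7: 29
8: 646
9: 845
10: 604 -> 549 -> 747

3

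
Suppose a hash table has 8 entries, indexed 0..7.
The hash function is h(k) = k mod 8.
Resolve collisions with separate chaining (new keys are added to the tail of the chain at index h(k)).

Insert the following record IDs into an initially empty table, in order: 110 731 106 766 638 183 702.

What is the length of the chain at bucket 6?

110 → bucket 6
731 → bucket 3
106 → bucket 2
766 → bucket 6 (collision)
638 → bucket 6 (collision)
183 → bucket 7
702 → bucket 6 (collision)
Final buckets:
0: .
1: .
2: 106
3: 731
4: .
5: .
6: 110 -> 766 -> 638 -> 702
7: 183

4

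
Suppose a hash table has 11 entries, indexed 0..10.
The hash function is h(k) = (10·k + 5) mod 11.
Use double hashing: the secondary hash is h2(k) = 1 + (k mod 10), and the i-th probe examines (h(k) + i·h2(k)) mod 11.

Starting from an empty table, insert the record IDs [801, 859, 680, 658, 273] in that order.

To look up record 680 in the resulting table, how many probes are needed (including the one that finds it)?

Insert 801: h=7, slot 7 empty → index 7.
Insert 859: h=4, slot 4 empty → index 4.
Insert 680: h=7, h2=1, slot 7 occupied → index 8.
Insert 658: h=7, h2=9, slot 7 occupied → index 5.
Insert 273: h=7, h2=4, slot 7 occupied → index 0.
Table: [273, —, —, —, 859, 658, —, 801, 680, —, —]
Lookup 680: h=7, h2=1, probe 7,8 → found at 8.

2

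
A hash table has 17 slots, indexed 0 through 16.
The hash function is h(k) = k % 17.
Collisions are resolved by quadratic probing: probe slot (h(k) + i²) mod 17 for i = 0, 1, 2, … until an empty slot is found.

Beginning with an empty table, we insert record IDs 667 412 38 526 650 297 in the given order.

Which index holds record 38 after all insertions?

667 hashes to 4; slot 4 is free -> place at 4.
412 hashes to 4; 4 taken -> place at 5.
38 hashes to 4; 4,5 taken -> place at 8.
526 hashes to 16; slot 16 is free -> place at 16.
650 hashes to 4; 4,5,8 taken -> place at 13.
297 hashes to 8; 8 taken -> place at 9.
Table: [., ., ., ., 667, 412, ., ., 38, 297, ., ., ., 650, ., ., 526]

8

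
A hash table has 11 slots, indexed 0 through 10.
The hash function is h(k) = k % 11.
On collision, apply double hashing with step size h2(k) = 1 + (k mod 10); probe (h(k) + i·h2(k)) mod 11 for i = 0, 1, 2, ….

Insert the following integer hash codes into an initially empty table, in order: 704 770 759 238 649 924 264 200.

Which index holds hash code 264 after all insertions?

704: h=0 -> slot 0
770: h=0, h2=1, probe 0,1 -> slot 1
759: h=0, h2=10, probe 0,10 -> slot 10
238: h=7 -> slot 7
649: h=0, h2=10, probe 0,10,9 -> slot 9
924: h=0, h2=5, probe 0,5 -> slot 5
264: h=0, h2=5, probe 0,5,10,4 -> slot 4
200: h=2 -> slot 2
Table: [704, 770, 200, _, 264, 924, _, 238, _, 649, 759]

4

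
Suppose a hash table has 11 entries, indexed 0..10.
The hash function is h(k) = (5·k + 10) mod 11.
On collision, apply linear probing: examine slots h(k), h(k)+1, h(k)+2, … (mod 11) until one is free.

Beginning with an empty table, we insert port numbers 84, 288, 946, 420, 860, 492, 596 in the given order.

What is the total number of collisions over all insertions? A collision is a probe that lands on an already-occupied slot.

11

84 hashes to 1; slot 1 is free -> place at 1.
288 hashes to 9; slot 9 is free -> place at 9.
946 hashes to 10; slot 10 is free -> place at 10.
420 hashes to 9; 9,10 taken -> place at 0.
860 hashes to 9; 9,10,0,1 taken -> place at 2.
492 hashes to 6; slot 6 is free -> place at 6.
596 hashes to 9; 9,10,0,1,2 taken -> place at 3.
Table: [420, 84, 860, 596, —, —, 492, —, —, 288, 946]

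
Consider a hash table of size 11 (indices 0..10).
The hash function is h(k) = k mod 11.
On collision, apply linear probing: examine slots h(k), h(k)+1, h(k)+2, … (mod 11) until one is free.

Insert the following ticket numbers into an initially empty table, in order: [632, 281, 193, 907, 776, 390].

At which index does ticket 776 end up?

Insert 632: h=5, slot 5 empty → index 5.
Insert 281: h=6, slot 6 empty → index 6.
Insert 193: h=6, slot 6 occupied → index 7.
Insert 907: h=5, slots 5,6,7 occupied → index 8.
Insert 776: h=6, slots 6,7,8 occupied → index 9.
Insert 390: h=5, slots 5,6,7,8,9 occupied → index 10.
Table: [_, _, _, _, _, 632, 281, 193, 907, 776, 390]

9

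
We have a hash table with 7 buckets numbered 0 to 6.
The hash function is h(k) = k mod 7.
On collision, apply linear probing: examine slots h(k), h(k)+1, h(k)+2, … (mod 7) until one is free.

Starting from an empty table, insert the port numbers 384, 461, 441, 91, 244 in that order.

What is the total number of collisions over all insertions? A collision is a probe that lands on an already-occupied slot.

8

Insert 384: h=6, slot 6 empty → index 6.
Insert 461: h=6, slot 6 occupied → index 0.
Insert 441: h=0, slot 0 occupied → index 1.
Insert 91: h=0, slots 0,1 occupied → index 2.
Insert 244: h=6, slots 6,0,1,2 occupied → index 3.
Table: [461, 441, 91, 244, ∅, ∅, 384]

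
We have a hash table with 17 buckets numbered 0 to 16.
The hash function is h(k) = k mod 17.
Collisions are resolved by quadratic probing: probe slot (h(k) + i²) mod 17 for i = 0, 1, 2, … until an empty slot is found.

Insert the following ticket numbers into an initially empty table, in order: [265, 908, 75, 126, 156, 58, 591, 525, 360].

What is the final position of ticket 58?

265 hashes to 10; slot 10 is free → place at 10.
908 hashes to 7; slot 7 is free → place at 7.
75 hashes to 7; 7 taken → place at 8.
126 hashes to 7; 7,8 taken → place at 11.
156 hashes to 3; slot 3 is free → place at 3.
58 hashes to 7; 7,8,11 taken → place at 16.
591 hashes to 13; slot 13 is free → place at 13.
525 hashes to 15; slot 15 is free → place at 15.
360 hashes to 3; 3 taken → place at 4.
Table: [., ., ., 156, 360, ., ., 908, 75, ., 265, 126, ., 591, ., 525, 58]

16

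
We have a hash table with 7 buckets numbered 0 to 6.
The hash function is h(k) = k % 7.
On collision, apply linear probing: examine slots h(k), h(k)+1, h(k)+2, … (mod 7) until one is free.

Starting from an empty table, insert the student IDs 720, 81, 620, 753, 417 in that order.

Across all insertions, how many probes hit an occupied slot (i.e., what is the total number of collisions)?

8

Insert 720: h=6, slot 6 empty => index 6.
Insert 81: h=4, slot 4 empty => index 4.
Insert 620: h=4, slot 4 occupied => index 5.
Insert 753: h=4, slots 4,5,6 occupied => index 0.
Insert 417: h=4, slots 4,5,6,0 occupied => index 1.
Table: [753, 417, —, —, 81, 620, 720]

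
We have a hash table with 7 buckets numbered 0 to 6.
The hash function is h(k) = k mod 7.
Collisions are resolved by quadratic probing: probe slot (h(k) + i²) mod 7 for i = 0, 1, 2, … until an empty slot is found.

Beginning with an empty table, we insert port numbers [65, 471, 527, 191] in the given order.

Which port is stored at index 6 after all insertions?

527

Insert 65: h=2, slot 2 empty → index 2.
Insert 471: h=2, slot 2 occupied → index 3.
Insert 527: h=2, slots 2,3 occupied → index 6.
Insert 191: h=2, slots 2,3,6 occupied → index 4.
Table: [∅, ∅, 65, 471, 191, ∅, 527]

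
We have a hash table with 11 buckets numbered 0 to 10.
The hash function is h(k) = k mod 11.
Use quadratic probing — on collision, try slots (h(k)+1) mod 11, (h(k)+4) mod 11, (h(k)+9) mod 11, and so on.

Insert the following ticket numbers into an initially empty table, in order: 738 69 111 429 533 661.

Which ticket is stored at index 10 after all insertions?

Insert 738: h=1, slot 1 empty -> index 1.
Insert 69: h=3, slot 3 empty -> index 3.
Insert 111: h=1, slot 1 occupied -> index 2.
Insert 429: h=0, slot 0 empty -> index 0.
Insert 533: h=5, slot 5 empty -> index 5.
Insert 661: h=1, slots 1,2,5 occupied -> index 10.
Table: [429, 738, 111, 69, ∅, 533, ∅, ∅, ∅, ∅, 661]

661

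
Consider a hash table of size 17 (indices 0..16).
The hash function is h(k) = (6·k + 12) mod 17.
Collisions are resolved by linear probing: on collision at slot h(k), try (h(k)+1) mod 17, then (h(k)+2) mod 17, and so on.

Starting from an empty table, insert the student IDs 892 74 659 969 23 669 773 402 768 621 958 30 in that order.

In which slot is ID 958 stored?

1

Insert 892: h=9, slot 9 empty → index 9.
Insert 74: h=14, slot 14 empty → index 14.
Insert 659: h=5, slot 5 empty → index 5.
Insert 969: h=12, slot 12 empty → index 12.
Insert 23: h=14, slot 14 occupied → index 15.
Insert 669: h=14, slots 14,15 occupied → index 16.
Insert 773: h=9, slot 9 occupied → index 10.
Insert 402: h=10, slot 10 occupied → index 11.
Insert 768: h=13, slot 13 empty → index 13.
Insert 621: h=15, slots 15,16 occupied → index 0.
Insert 958: h=14, slots 14,15,16,0 occupied → index 1.
Insert 30: h=5, slot 5 occupied → index 6.
Table: [621, 958, ., ., ., 659, 30, ., ., 892, 773, 402, 969, 768, 74, 23, 669]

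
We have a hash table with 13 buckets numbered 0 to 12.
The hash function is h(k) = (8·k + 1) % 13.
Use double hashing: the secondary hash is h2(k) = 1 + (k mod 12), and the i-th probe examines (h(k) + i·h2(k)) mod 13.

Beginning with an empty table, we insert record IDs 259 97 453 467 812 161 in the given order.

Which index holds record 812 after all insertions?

2

Insert 259: h=6, slot 6 empty -> index 6.
Insert 97: h=10, slot 10 empty -> index 10.
Insert 453: h=11, slot 11 empty -> index 11.
Insert 467: h=6, h2=12, slot 6 occupied -> index 5.
Insert 812: h=10, h2=9, slots 10,6 occupied -> index 2.
Insert 161: h=2, h2=6, slot 2 occupied -> index 8.
Table: [—, —, 812, —, —, 467, 259, —, 161, —, 97, 453, —]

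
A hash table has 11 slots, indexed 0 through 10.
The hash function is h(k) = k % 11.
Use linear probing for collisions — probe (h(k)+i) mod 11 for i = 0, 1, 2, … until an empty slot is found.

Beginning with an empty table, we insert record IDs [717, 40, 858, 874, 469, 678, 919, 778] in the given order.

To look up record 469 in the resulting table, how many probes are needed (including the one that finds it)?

717: h=2 => slot 2
40: h=7 => slot 7
858: h=0 => slot 0
874: h=5 => slot 5
469: h=7, probe 7,8 => slot 8
678: h=7, probe 7,8,9 => slot 9
919: h=6 => slot 6
778: h=8, probe 8,9,10 => slot 10
Table: [858, ., 717, ., ., 874, 919, 40, 469, 678, 778]
Lookup 469: h=7, probe 7,8 → found at 8.

2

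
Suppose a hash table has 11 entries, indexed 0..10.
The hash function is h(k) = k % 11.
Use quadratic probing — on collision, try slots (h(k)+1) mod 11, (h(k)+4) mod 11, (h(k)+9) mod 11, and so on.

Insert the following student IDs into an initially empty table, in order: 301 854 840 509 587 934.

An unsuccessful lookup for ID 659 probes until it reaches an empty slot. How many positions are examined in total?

Insert 301: h=4, slot 4 empty => index 4.
Insert 854: h=7, slot 7 empty => index 7.
Insert 840: h=4, slot 4 occupied => index 5.
Insert 509: h=3, slot 3 empty => index 3.
Insert 587: h=4, slots 4,5 occupied => index 8.
Insert 934: h=10, slot 10 empty => index 10.
Table: [., ., ., 509, 301, 840, ., 854, 587, ., 934]
Lookup 659: h=10, probe 10,0 → slot 0 empty, not found.

2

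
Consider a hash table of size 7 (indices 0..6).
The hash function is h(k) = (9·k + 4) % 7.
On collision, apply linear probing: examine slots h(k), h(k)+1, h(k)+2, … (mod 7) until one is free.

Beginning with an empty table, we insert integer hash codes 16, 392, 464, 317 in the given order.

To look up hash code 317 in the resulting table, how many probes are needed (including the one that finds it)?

3

16: h=1 => slot 1
392: h=4 => slot 4
464: h=1, probe 1,2 => slot 2
317: h=1, probe 1,2,3 => slot 3
Table: [., 16, 464, 317, 392, ., .]
Lookup 317: h=1, probe 1,2,3 → found at 3.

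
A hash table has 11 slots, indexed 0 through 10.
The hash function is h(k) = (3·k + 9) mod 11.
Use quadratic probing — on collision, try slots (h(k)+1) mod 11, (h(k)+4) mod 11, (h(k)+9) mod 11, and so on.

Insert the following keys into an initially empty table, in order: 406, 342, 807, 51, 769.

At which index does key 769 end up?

406: h=6 → slot 6
342: h=1 → slot 1
807: h=10 → slot 10
51: h=8 → slot 8
769: h=6, probe 6,7 → slot 7
Table: [-, 342, -, -, -, -, 406, 769, 51, -, 807]

7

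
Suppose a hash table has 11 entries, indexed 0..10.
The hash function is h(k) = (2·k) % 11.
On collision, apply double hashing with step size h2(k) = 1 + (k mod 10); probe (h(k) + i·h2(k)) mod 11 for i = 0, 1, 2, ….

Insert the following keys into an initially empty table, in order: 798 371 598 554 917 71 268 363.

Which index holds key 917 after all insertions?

Insert 798: h=1, slot 1 empty -> index 1.
Insert 371: h=5, slot 5 empty -> index 5.
Insert 598: h=8, slot 8 empty -> index 8.
Insert 554: h=8, h2=5, slot 8 occupied -> index 2.
Insert 917: h=8, h2=8, slots 8,5,2 occupied -> index 10.
Insert 71: h=10, h2=2, slots 10,1 occupied -> index 3.
Insert 268: h=8, h2=9, slot 8 occupied -> index 6.
Insert 363: h=0, slot 0 empty -> index 0.
Table: [363, 798, 554, 71, —, 371, 268, —, 598, —, 917]

10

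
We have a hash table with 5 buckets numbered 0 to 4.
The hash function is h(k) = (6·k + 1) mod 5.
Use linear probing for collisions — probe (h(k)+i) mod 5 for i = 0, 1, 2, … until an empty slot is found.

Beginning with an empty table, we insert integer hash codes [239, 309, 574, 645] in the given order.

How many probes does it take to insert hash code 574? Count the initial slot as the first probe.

3

239 hashes to 0; slot 0 is free -> place at 0.
309 hashes to 0; 0 taken -> place at 1.
574 hashes to 0; 0,1 taken -> place at 2.
645 hashes to 1; 1,2 taken -> place at 3.
Table: [239, 309, 574, 645, ∅]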